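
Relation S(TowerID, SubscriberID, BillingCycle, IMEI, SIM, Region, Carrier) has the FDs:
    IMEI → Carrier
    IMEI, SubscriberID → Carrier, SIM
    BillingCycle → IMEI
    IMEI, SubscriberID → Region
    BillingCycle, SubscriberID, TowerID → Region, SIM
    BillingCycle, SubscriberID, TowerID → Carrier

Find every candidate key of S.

Attributes never on any right-hand side: {BillingCycle, SubscriberID, TowerID} — every candidate key must contain all of them.
Closure of {BillingCycle, SubscriberID, TowerID} is {BillingCycle, Carrier, IMEI, Region, SIM, SubscriberID, TowerID}, the whole schema; {BillingCycle, SubscriberID, TowerID} is a candidate key.
No other minimal set has full closure, so this is the only candidate key.

{BillingCycle, SubscriberID, TowerID}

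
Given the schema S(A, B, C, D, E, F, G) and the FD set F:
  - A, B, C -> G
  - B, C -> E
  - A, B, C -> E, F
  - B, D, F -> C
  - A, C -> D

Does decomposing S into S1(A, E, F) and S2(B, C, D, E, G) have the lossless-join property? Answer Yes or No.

The shared attributes are {E} and {E}⁺ = {E}.
S1 ⊄ {E} and S2 ⊄ {E}, so the split is lossy.

No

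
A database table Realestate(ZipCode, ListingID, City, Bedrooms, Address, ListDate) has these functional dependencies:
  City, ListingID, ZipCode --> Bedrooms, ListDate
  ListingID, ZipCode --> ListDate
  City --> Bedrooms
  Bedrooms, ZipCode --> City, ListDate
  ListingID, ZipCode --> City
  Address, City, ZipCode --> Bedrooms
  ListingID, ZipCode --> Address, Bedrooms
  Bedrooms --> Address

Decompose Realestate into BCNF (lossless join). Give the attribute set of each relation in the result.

Candidate key of the original relation: {ListingID, ZipCode}.
Within {Address, Bedrooms, City, ListDate, ListingID, ZipCode}: {City}⁺ ∩ {Address, Bedrooms, City, ListDate, ListingID, ZipCode} = {Address, Bedrooms, City}, not the whole set, so City --> Address, Bedrooms violates BCNF; decompose into {Address, Bedrooms, City} and {City, ListDate, ListingID, ZipCode}.
Within {Address, Bedrooms, City}: {Bedrooms}⁺ ∩ {Address, Bedrooms, City} = {Address, Bedrooms}, not the whole set, so Bedrooms --> Address violates BCNF; decompose into {Address, Bedrooms} and {Bedrooms, City}.
{Address, Bedrooms}: every determinant is a superkey — BCNF.
{Bedrooms, City}: every determinant is a superkey — BCNF.
Within {City, ListDate, ListingID, ZipCode}: {City, ZipCode}⁺ ∩ {City, ListDate, ListingID, ZipCode} = {City, ListDate, ZipCode}, not the whole set, so City, ZipCode --> ListDate violates BCNF; decompose into {City, ListDate, ZipCode} and {City, ListingID, ZipCode}.
{City, ListDate, ZipCode}: every determinant is a superkey — BCNF.
{City, ListingID, ZipCode}: every determinant is a superkey — BCNF.

{Address, Bedrooms}; {Bedrooms, City}; {City, ListDate, ZipCode}; {City, ListingID, ZipCode}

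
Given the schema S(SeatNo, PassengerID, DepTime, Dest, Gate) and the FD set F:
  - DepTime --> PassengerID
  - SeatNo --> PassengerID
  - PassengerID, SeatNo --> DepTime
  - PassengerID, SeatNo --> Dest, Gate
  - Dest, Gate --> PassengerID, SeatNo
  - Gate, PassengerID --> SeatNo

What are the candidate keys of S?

{SeatNo}⁺ = {DepTime, Dest, Gate, PassengerID, SeatNo} — all of the relation — so {SeatNo} is a candidate key.
{DepTime, Gate}⁺ = {DepTime, Dest, Gate, PassengerID, SeatNo} — all of the relation — so {DepTime, Gate} is a candidate key.
{Dest, Gate}⁺ = {DepTime, Dest, Gate, PassengerID, SeatNo} — all of the relation — so {Dest, Gate} is a candidate key.
{Gate, PassengerID}⁺ = {DepTime, Dest, Gate, PassengerID, SeatNo} — all of the relation — so {Gate, PassengerID} is a candidate key.
These are minimal and exhaustive — every other superkey contains one of them.

{DepTime, Gate}, {Dest, Gate}, {Gate, PassengerID}, {SeatNo}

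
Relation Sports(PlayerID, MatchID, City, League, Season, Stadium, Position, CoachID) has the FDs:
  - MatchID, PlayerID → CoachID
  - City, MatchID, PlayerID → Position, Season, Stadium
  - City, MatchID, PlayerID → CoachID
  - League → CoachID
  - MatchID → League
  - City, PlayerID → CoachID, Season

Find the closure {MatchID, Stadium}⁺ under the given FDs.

{CoachID, League, MatchID, Stadium}

Start with {MatchID, Stadium}.
MatchID → League applies; add {League} → now {League, MatchID, Stadium}.
League → CoachID applies; add {CoachID} → now {CoachID, League, MatchID, Stadium}.
No further FD applies.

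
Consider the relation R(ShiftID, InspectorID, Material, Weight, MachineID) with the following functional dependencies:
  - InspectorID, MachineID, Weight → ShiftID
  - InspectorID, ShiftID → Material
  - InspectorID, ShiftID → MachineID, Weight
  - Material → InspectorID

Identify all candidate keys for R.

{InspectorID, ShiftID}⁺ = {InspectorID, MachineID, Material, ShiftID, Weight} — all of the relation — so {InspectorID, ShiftID} is a candidate key.
{Material, ShiftID}⁺ = {InspectorID, MachineID, Material, ShiftID, Weight} — all of the relation — so {Material, ShiftID} is a candidate key.
{InspectorID, MachineID, Weight}⁺ = {InspectorID, MachineID, Material, ShiftID, Weight} — all of the relation — so {InspectorID, MachineID, Weight} is a candidate key.
{MachineID, Material, Weight}⁺ = {InspectorID, MachineID, Material, ShiftID, Weight} — all of the relation — so {MachineID, Material, Weight} is a candidate key.
These are minimal and exhaustive — every other superkey contains one of them.

{InspectorID, MachineID, Weight}, {InspectorID, ShiftID}, {MachineID, Material, Weight}, {Material, ShiftID}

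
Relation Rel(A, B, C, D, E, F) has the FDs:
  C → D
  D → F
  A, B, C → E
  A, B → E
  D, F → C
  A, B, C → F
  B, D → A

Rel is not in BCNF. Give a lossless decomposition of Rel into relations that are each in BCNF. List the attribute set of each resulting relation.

{A, B, C}; {A, B, E}; {C, D, F}

Candidate keys of the original relation: {B, C}, {B, D}.
{A, B, C, D, E, F}: {C} determines {C, D, F} here but is not a superkey — split on C → D, F, giving {C, D, F} and {A, B, C, E}.
{C, D, F} is in BCNF.
{A, B, C, E}: {A, B} determines {A, B, E} here but is not a superkey — split on A, B → E, giving {A, B, E} and {A, B, C}.
{A, B, E} is in BCNF.
{A, B, C} is in BCNF.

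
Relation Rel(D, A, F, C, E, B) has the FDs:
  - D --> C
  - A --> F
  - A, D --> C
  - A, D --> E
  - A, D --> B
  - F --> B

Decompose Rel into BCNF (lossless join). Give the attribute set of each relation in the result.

Candidate key of the original relation: {A, D}.
Within {A, B, C, D, E, F}: {D}⁺ ∩ {A, B, C, D, E, F} = {C, D}, not the whole set, so D --> C violates BCNF; decompose into {C, D} and {A, B, D, E, F}.
{C, D} has no BCNF violation.
Within {A, B, D, E, F}: {A}⁺ ∩ {A, B, D, E, F} = {A, B, F}, not the whole set, so A --> B, F violates BCNF; decompose into {A, B, F} and {A, D, E}.
Within {A, B, F}: {F}⁺ ∩ {A, B, F} = {B, F}, not the whole set, so F --> B violates BCNF; decompose into {B, F} and {A, F}.
{B, F} has no BCNF violation.
{A, F} has no BCNF violation.
{A, D, E} has no BCNF violation.

{A, D, E}; {A, F}; {B, F}; {C, D}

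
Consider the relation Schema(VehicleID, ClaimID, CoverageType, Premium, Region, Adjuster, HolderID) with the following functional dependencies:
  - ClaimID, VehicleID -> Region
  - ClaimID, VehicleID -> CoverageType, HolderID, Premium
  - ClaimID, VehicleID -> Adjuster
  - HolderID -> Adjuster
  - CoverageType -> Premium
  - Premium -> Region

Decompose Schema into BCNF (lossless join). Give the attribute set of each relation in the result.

{Adjuster, HolderID}; {ClaimID, CoverageType, HolderID, VehicleID}; {CoverageType, Premium}; {Premium, Region}

Candidate key of the original relation: {ClaimID, VehicleID}.
{Adjuster, ClaimID, CoverageType, HolderID, Premium, Region, VehicleID}: {HolderID} determines {Adjuster, HolderID} here but is not a superkey — split on HolderID -> Adjuster, giving {Adjuster, HolderID} and {ClaimID, CoverageType, HolderID, Premium, Region, VehicleID}.
{Adjuster, HolderID}: every determinant is a superkey — BCNF.
{ClaimID, CoverageType, HolderID, Premium, Region, VehicleID}: {CoverageType} determines {CoverageType, Premium, Region} here but is not a superkey — split on CoverageType -> Premium, Region, giving {CoverageType, Premium, Region} and {ClaimID, CoverageType, HolderID, VehicleID}.
{CoverageType, Premium, Region}: {Premium} determines {Premium, Region} here but is not a superkey — split on Premium -> Region, giving {Premium, Region} and {CoverageType, Premium}.
{Premium, Region}: every determinant is a superkey — BCNF.
{CoverageType, Premium}: every determinant is a superkey — BCNF.
{ClaimID, CoverageType, HolderID, VehicleID}: every determinant is a superkey — BCNF.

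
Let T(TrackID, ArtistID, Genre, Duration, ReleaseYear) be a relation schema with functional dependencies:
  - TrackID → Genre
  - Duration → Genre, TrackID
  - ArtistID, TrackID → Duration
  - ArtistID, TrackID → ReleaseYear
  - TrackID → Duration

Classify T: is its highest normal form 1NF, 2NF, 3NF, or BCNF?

1NF

Candidate keys: {ArtistID, Duration}, {ArtistID, TrackID}. Prime attributes: {ArtistID, Duration, TrackID}.
For TrackID → Genre we have {TrackID}⁺ = {Duration, Genre, TrackID}; {TrackID} is not a superkey, so BCNF fails.
Because {Genre} is non-prime and the left side of TrackID → Genre is not a superkey, the relation is not in 3NF.
Since {Duration} ⊂ {ArtistID, Duration} and {Duration}⁺ ⊇ {Genre} with {Genre} non-prime, there is a partial dependency; 2NF fails.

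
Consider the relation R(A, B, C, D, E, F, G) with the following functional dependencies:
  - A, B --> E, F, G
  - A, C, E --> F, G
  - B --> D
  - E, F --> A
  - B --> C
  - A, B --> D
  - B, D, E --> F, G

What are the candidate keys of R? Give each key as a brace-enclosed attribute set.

Attributes never on any right-hand side: {B} — every candidate key must contain it.
{A, B}⁺ = {A, B, C, D, E, F, G} — all of the relation — so {A, B} is a candidate key.
{B, E}⁺ = {A, B, C, D, E, F, G} — all of the relation — so {B, E} is a candidate key.
Any other superkey properly contains one of these, so there are no further candidate keys.

{A, B}, {B, E}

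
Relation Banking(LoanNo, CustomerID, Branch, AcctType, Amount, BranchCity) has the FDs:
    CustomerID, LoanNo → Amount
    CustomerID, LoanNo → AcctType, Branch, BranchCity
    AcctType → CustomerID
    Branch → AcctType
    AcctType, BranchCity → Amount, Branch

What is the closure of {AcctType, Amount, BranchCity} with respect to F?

{AcctType, Amount, Branch, BranchCity, CustomerID}

Start with {AcctType, Amount, BranchCity}.
AcctType → CustomerID applies; add {CustomerID} → now {AcctType, Amount, BranchCity, CustomerID}.
AcctType, BranchCity → Amount, Branch applies; add {Branch} → now {AcctType, Amount, Branch, BranchCity, CustomerID}.
No further FD applies.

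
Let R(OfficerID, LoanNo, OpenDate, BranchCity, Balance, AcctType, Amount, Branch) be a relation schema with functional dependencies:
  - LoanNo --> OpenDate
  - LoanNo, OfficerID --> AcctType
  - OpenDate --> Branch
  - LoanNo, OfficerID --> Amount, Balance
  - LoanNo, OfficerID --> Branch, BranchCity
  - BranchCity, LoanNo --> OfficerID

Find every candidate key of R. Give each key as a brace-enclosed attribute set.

{BranchCity, LoanNo}, {LoanNo, OfficerID}

Attributes never on any right-hand side: {LoanNo} — every candidate key must contain it.
{BranchCity, LoanNo}⁺ = {AcctType, Amount, Balance, Branch, BranchCity, LoanNo, OfficerID, OpenDate}, which is every attribute, so {BranchCity, LoanNo} is a candidate key.
{LoanNo, OfficerID}⁺ = {AcctType, Amount, Balance, Branch, BranchCity, LoanNo, OfficerID, OpenDate}, which is every attribute, so {LoanNo, OfficerID} is a candidate key.
Any other superkey properly contains one of these, so there are no further candidate keys.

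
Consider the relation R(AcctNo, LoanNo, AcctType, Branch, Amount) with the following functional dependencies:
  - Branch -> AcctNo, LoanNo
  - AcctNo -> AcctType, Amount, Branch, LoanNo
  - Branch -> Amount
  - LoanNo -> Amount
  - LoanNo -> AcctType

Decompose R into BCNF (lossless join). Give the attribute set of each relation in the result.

{AcctNo, Branch, LoanNo}; {AcctType, Amount, LoanNo}

Candidate keys of the original relation: {AcctNo}, {Branch}.
Within {AcctNo, AcctType, Amount, Branch, LoanNo}: {LoanNo}⁺ ∩ {AcctNo, AcctType, Amount, Branch, LoanNo} = {AcctType, Amount, LoanNo}, not the whole set, so LoanNo -> AcctType, Amount violates BCNF; decompose into {AcctType, Amount, LoanNo} and {AcctNo, Branch, LoanNo}.
{AcctType, Amount, LoanNo}: every determinant is a superkey — BCNF.
{AcctNo, Branch, LoanNo}: every determinant is a superkey — BCNF.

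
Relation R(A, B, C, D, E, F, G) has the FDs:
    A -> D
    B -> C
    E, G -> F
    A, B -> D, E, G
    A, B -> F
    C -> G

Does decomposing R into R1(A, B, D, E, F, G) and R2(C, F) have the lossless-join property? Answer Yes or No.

The shared attributes are {F} and {F}⁺ = {F}.
R1 ⊄ {F} and R2 ⊄ {F}, so the split is lossy.

No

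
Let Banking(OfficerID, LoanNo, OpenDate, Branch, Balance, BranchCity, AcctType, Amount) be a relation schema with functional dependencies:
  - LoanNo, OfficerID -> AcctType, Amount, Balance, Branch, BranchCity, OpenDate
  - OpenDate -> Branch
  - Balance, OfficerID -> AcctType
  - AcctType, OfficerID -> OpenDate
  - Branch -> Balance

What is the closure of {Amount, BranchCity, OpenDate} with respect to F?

Start with {Amount, BranchCity, OpenDate}.
OpenDate -> Branch applies; add {Branch} → now {Amount, Branch, BranchCity, OpenDate}.
Branch -> Balance applies; add {Balance} → now {Amount, Balance, Branch, BranchCity, OpenDate}.
No further FD applies.

{Amount, Balance, Branch, BranchCity, OpenDate}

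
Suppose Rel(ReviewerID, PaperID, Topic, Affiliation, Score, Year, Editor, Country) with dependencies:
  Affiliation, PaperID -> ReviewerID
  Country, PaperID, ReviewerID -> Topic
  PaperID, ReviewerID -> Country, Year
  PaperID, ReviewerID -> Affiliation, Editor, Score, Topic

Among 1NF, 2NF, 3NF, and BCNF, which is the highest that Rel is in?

BCNF

Candidate keys: {Affiliation, PaperID}, {PaperID, ReviewerID}. Prime attributes: {Affiliation, PaperID, ReviewerID}.
The left-hand side of every FD is a superkey, so BCNF is satisfied.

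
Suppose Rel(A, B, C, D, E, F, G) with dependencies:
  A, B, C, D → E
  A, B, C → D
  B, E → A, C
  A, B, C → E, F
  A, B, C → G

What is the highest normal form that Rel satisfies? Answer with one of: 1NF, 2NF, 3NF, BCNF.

BCNF

Candidate keys: {A, B, C}, {B, E}. Prime attributes: {A, B, C, E}.
Every FD has a superkey on the left, so the relation is in BCNF.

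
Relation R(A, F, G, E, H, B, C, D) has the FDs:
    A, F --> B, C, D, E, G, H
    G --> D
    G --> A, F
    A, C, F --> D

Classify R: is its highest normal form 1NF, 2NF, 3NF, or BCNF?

Candidate keys: {A, F}, {G}. Prime attributes: {A, F, G}.
Each dependency's left side is a superkey — BCNF holds.

BCNF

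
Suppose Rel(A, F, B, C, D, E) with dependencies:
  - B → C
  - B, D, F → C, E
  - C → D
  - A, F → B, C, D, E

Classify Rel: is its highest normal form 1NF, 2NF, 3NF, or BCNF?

2NF

Candidate key: {A, F}. Prime attributes: {A, F}.
B → C: {B}⁺ = {B, C, D}, which is not all of the attributes, so the left side is not a superkey — BCNF is violated.
Because {C} is non-prime and the left side of B → C is not a superkey, the relation is not in 3NF.
No proper subset of a key has a non-prime attribute in its closure, so there is no partial dependency; 2NF holds.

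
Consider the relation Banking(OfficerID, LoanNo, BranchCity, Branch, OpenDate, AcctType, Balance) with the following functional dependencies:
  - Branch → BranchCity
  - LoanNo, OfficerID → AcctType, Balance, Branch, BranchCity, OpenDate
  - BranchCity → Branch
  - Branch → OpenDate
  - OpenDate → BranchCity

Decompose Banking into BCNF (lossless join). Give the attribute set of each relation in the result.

{AcctType, Balance, Branch, LoanNo, OfficerID}; {Branch, BranchCity, OpenDate}

Candidate key of the original relation: {LoanNo, OfficerID}.
In {AcctType, Balance, Branch, BranchCity, LoanNo, OfficerID, OpenDate}, {Branch} is not a superkey ({Branch}⁺ restricted to this set is {Branch, BranchCity, OpenDate}), so split on Branch → BranchCity, OpenDate into {Branch, BranchCity, OpenDate} and {AcctType, Balance, Branch, LoanNo, OfficerID}.
{Branch, BranchCity, OpenDate} is in BCNF.
{AcctType, Balance, Branch, LoanNo, OfficerID} is in BCNF.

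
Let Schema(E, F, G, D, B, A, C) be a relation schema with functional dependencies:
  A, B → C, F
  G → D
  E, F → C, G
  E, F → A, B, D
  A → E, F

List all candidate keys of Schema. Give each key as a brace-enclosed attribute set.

{A}, {E, F}

{A}⁺ = {A, B, C, D, E, F, G}, which is every attribute, so {A} is a candidate key.
{E, F}⁺ = {A, B, C, D, E, F, G}, which is every attribute, so {E, F} is a candidate key.
Any other superkey properly contains one of these, so there are no further candidate keys.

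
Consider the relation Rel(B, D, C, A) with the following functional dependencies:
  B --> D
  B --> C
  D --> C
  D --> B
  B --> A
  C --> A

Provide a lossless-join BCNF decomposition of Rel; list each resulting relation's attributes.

Candidate keys of the original relation: {B}, {D}.
{A, B, C, D}: {C} determines {A, C} here but is not a superkey — split on C --> A, giving {A, C} and {B, C, D}.
{A, C} has no BCNF violation.
{B, C, D} has no BCNF violation.

{A, C}; {B, C, D}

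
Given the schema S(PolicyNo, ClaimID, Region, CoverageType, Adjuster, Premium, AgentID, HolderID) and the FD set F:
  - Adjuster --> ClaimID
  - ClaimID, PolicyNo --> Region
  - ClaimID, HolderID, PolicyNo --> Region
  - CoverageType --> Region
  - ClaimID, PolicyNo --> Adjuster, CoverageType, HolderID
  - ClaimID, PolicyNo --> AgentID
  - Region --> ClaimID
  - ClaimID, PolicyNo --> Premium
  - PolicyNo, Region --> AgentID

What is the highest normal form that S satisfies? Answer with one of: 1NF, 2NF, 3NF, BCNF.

Candidate keys: {Adjuster, PolicyNo}, {ClaimID, PolicyNo}, {CoverageType, PolicyNo}, {PolicyNo, Region}. Prime attributes: {Adjuster, ClaimID, CoverageType, PolicyNo, Region}.
For Adjuster --> ClaimID we have {Adjuster}⁺ = {Adjuster, ClaimID}; {Adjuster} is not a superkey, so BCNF fails.
Its right-hand attributes {ClaimID} are all prime, as are those of every other non-superkey FD — the relation is in 3NF.

3NF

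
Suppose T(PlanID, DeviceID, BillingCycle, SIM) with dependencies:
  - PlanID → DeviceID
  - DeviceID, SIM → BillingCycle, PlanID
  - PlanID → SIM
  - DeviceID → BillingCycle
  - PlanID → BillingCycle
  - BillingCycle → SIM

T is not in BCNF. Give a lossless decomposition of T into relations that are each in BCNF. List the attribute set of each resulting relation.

{BillingCycle, DeviceID, PlanID}; {BillingCycle, SIM}

Candidate keys of the original relation: {DeviceID}, {PlanID}.
{BillingCycle, DeviceID, PlanID, SIM}: {BillingCycle} determines {BillingCycle, SIM} here but is not a superkey — split on BillingCycle → SIM, giving {BillingCycle, SIM} and {BillingCycle, DeviceID, PlanID}.
{BillingCycle, SIM} has no BCNF violation.
{BillingCycle, DeviceID, PlanID} has no BCNF violation.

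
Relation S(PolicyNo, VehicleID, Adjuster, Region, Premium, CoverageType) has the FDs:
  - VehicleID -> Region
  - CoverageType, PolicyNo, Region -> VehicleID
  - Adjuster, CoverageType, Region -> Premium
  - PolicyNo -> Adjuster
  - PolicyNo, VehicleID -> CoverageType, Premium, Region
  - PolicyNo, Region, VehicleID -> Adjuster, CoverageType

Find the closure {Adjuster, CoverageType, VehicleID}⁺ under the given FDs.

Start with {Adjuster, CoverageType, VehicleID}.
VehicleID -> Region applies; add {Region} → now {Adjuster, CoverageType, Region, VehicleID}.
Adjuster, CoverageType, Region -> Premium applies; add {Premium} → now {Adjuster, CoverageType, Premium, Region, VehicleID}.
No further FD applies.

{Adjuster, CoverageType, Premium, Region, VehicleID}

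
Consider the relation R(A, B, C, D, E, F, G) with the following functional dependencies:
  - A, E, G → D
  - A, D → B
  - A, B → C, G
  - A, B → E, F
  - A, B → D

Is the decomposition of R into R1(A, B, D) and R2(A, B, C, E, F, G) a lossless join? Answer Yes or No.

Yes

R1 ∩ R2 = {A, B}; its closure under F is {A, B, C, D, E, F, G}.
R1 is contained in that closure, so R1 ∩ R2 → R1 holds and the join is lossless.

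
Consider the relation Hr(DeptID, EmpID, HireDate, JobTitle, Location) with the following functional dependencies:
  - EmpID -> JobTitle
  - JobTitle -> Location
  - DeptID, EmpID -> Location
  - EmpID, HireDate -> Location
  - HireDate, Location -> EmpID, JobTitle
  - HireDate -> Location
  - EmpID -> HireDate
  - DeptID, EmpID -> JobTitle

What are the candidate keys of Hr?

{DeptID, EmpID}, {DeptID, HireDate}

Attributes never on any right-hand side: {DeptID} — every candidate key must contain it.
{DeptID, EmpID} is a candidate key since {DeptID, EmpID}⁺ = {DeptID, EmpID, HireDate, JobTitle, Location} covers every attribute.
{DeptID, HireDate} is a candidate key since {DeptID, HireDate}⁺ = {DeptID, EmpID, HireDate, JobTitle, Location} covers every attribute.
No proper subset of any of these is a key, and no other minimal superkey exists.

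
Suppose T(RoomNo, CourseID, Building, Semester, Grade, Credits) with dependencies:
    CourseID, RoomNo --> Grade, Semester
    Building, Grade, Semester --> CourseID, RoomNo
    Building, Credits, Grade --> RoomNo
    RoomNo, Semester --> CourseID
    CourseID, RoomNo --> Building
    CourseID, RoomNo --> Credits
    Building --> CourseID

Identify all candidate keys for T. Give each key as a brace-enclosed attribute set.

{Building, RoomNo}⁺ = {Building, CourseID, Credits, Grade, RoomNo, Semester}, which is every attribute, so {Building, RoomNo} is a candidate key.
{CourseID, RoomNo}⁺ = {Building, CourseID, Credits, Grade, RoomNo, Semester}, which is every attribute, so {CourseID, RoomNo} is a candidate key.
{RoomNo, Semester}⁺ = {Building, CourseID, Credits, Grade, RoomNo, Semester}, which is every attribute, so {RoomNo, Semester} is a candidate key.
{Building, Credits, Grade}⁺ = {Building, CourseID, Credits, Grade, RoomNo, Semester}, which is every attribute, so {Building, Credits, Grade} is a candidate key.
{Building, Grade, Semester}⁺ = {Building, CourseID, Credits, Grade, RoomNo, Semester}, which is every attribute, so {Building, Grade, Semester} is a candidate key.
No proper subset of any of these is a key, and no other minimal superkey exists.

{Building, Credits, Grade}, {Building, Grade, Semester}, {Building, RoomNo}, {CourseID, RoomNo}, {RoomNo, Semester}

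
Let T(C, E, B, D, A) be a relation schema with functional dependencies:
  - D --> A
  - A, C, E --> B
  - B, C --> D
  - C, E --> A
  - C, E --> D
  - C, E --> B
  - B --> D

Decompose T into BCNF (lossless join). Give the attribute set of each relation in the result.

{A, D}; {B, C, E}; {B, D}

Candidate key of the original relation: {C, E}.
Within {A, B, C, D, E}: {D}⁺ ∩ {A, B, C, D, E} = {A, D}, not the whole set, so D --> A violates BCNF; decompose into {A, D} and {B, C, D, E}.
{A, D}: every determinant is a superkey — BCNF.
Within {B, C, D, E}: {B, C}⁺ ∩ {B, C, D, E} = {B, C, D}, not the whole set, so B, C --> D violates BCNF; decompose into {B, C, D} and {B, C, E}.
Within {B, C, D}: {B}⁺ ∩ {B, C, D} = {B, D}, not the whole set, so B --> D violates BCNF; decompose into {B, D} and {B, C}.
{B, D}: every determinant is a superkey — BCNF.
{B, C}: every determinant is a superkey — BCNF.
{B, C, E}: every determinant is a superkey — BCNF.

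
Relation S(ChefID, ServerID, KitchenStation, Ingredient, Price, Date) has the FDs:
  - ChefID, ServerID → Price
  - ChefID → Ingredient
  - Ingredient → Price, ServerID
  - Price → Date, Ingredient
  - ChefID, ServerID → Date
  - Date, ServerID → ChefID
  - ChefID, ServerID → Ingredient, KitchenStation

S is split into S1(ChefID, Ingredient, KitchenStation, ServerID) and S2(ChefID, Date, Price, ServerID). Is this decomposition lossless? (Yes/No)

Yes

S1 ∩ S2 = {ChefID, ServerID}; its closure under F is {ChefID, Date, Ingredient, KitchenStation, Price, ServerID}.
This includes all of S1, so the common attributes are a superkey of S1 — the join is lossless.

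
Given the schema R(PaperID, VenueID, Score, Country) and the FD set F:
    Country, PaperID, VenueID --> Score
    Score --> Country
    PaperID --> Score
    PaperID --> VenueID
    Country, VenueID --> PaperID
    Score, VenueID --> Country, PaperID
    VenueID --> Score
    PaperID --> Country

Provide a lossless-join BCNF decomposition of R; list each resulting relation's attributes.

{Country, Score}; {PaperID, Score, VenueID}

Candidate keys of the original relation: {PaperID}, {VenueID}.
{Country, PaperID, Score, VenueID}: {Score} determines {Country, Score} here but is not a superkey — split on Score --> Country, giving {Country, Score} and {PaperID, Score, VenueID}.
{Country, Score} is in BCNF.
{PaperID, Score, VenueID} is in BCNF.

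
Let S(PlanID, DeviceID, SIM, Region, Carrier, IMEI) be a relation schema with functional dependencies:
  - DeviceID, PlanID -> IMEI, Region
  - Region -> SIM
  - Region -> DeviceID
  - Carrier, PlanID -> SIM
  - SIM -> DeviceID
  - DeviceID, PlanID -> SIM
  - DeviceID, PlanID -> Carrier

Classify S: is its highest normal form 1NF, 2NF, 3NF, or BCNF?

3NF

Candidate keys: {Carrier, PlanID}, {DeviceID, PlanID}, {PlanID, Region}, {PlanID, SIM}. Prime attributes: {Carrier, DeviceID, PlanID, Region, SIM}.
Region -> SIM: {Region}⁺ = {DeviceID, Region, SIM}, which is not all of the attributes, so the left side is not a superkey — BCNF is violated.
But every attribute on its right side ({SIM}) is prime, and the same holds for every other non-superkey FD, so 3NF still holds.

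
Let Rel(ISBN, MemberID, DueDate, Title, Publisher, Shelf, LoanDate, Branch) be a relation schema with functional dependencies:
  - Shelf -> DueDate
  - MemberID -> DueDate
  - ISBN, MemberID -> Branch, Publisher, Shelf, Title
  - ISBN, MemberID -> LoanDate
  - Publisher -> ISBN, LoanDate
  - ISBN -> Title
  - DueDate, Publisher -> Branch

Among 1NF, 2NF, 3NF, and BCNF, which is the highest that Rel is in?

1NF

Candidate keys: {ISBN, MemberID}, {MemberID, Publisher}. Prime attributes: {ISBN, MemberID, Publisher}.
Shelf -> DueDate breaks BCNF: {Shelf}⁺ = {DueDate, Shelf}, so {Shelf} is not a superkey.
Because {DueDate} is non-prime and the left side of Shelf -> DueDate is not a superkey, the relation is not in 3NF.
{ISBN} is a proper subset of the key {ISBN, MemberID}, and {ISBN}⁺ contains the non-prime attribute {Title} — a partial dependency, so 2NF is violated.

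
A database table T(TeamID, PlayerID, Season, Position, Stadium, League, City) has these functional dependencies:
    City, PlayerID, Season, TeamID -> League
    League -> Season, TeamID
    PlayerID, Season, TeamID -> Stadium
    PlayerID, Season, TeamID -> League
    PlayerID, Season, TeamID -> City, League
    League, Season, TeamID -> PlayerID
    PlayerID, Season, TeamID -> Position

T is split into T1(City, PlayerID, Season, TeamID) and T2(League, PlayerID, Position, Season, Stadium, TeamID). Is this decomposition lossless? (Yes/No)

Yes

T1 ∩ T2 = {PlayerID, Season, TeamID}; its closure under F is {City, League, PlayerID, Position, Season, Stadium, TeamID}.
T1 is contained in that closure, so T1 ∩ T2 -> T1 holds and the join is lossless.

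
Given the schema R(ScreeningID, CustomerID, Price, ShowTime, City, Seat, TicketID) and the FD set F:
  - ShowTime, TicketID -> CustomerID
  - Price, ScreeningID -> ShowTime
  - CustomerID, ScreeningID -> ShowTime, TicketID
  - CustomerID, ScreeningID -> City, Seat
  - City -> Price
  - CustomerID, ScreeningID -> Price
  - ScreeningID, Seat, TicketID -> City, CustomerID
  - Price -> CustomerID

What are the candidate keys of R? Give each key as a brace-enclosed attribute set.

{City, ScreeningID}, {CustomerID, ScreeningID}, {Price, ScreeningID}, {ScreeningID, Seat, TicketID}, {ScreeningID, ShowTime, TicketID}

No FD produces {ScreeningID}, so it must be in every candidate key.
{City, ScreeningID} is a candidate key since {City, ScreeningID}⁺ = {City, CustomerID, Price, ScreeningID, Seat, ShowTime, TicketID} covers every attribute.
{CustomerID, ScreeningID} is a candidate key since {CustomerID, ScreeningID}⁺ = {City, CustomerID, Price, ScreeningID, Seat, ShowTime, TicketID} covers every attribute.
{Price, ScreeningID} is a candidate key since {Price, ScreeningID}⁺ = {City, CustomerID, Price, ScreeningID, Seat, ShowTime, TicketID} covers every attribute.
{ScreeningID, Seat, TicketID} is a candidate key since {ScreeningID, Seat, TicketID}⁺ = {City, CustomerID, Price, ScreeningID, Seat, ShowTime, TicketID} covers every attribute.
{ScreeningID, ShowTime, TicketID} is a candidate key since {ScreeningID, ShowTime, TicketID}⁺ = {City, CustomerID, Price, ScreeningID, Seat, ShowTime, TicketID} covers every attribute.
No proper subset of any of these is a key, and no other minimal superkey exists.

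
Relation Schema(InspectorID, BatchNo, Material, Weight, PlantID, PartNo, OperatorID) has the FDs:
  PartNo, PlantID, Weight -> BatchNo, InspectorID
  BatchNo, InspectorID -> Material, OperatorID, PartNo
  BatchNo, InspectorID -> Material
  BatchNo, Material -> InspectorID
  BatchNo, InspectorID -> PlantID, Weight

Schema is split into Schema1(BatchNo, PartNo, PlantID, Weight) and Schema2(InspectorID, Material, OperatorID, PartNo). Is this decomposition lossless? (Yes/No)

Common attributes: {PartNo}; their closure is {PartNo}.
Neither Schema1 nor Schema2 is contained in that closure, so the decomposition is lossy.

No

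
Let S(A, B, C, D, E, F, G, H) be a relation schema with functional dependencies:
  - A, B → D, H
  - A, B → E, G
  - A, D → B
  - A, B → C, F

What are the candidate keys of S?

{A} never appears on the right of any FD, so every key must include it.
{A, B} is a candidate key since {A, B}⁺ = {A, B, C, D, E, F, G, H} covers every attribute.
{A, D} is a candidate key since {A, D}⁺ = {A, B, C, D, E, F, G, H} covers every attribute.
Any other superkey properly contains one of these, so there are no further candidate keys.

{A, B}, {A, D}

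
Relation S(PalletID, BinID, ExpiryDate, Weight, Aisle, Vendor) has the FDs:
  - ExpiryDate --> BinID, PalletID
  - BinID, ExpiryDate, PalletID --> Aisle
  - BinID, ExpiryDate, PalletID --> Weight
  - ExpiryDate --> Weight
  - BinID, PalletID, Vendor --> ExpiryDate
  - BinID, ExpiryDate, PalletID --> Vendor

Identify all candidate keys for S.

{BinID, PalletID, Vendor}, {ExpiryDate}

Closure of {ExpiryDate} is {Aisle, BinID, ExpiryDate, PalletID, Vendor, Weight}, the whole schema; {ExpiryDate} is a candidate key.
Closure of {BinID, PalletID, Vendor} is {Aisle, BinID, ExpiryDate, PalletID, Vendor, Weight}, the whole schema; {BinID, PalletID, Vendor} is a candidate key.
No proper subset of any of these is a key, and no other minimal superkey exists.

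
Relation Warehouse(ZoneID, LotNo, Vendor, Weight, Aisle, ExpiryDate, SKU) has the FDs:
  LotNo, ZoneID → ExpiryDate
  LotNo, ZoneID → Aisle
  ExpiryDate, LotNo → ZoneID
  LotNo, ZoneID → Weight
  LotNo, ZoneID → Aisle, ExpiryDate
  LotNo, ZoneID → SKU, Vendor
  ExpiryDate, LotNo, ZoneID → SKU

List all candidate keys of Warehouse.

{ExpiryDate, LotNo}, {LotNo, ZoneID}

Attributes never on any right-hand side: {LotNo} — every candidate key must contain it.
Closure of {ExpiryDate, LotNo} is {Aisle, ExpiryDate, LotNo, SKU, Vendor, Weight, ZoneID}, the whole schema; {ExpiryDate, LotNo} is a candidate key.
Closure of {LotNo, ZoneID} is {Aisle, ExpiryDate, LotNo, SKU, Vendor, Weight, ZoneID}, the whole schema; {LotNo, ZoneID} is a candidate key.
These are minimal and exhaustive — every other superkey contains one of them.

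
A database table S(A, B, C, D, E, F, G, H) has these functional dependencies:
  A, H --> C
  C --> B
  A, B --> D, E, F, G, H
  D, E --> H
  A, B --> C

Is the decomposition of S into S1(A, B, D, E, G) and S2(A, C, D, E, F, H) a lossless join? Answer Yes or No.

Common attributes: {A, D, E}; their closure is {A, B, C, D, E, F, G, H}.
This includes all of S1, so the common attributes are a superkey of S1 — the join is lossless.

Yes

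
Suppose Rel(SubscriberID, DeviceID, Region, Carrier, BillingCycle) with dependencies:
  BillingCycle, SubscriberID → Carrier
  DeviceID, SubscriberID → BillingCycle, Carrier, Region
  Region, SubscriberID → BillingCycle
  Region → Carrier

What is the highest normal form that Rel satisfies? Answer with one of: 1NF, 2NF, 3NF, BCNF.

2NF

Candidate key: {DeviceID, SubscriberID}. Prime attributes: {DeviceID, SubscriberID}.
For BillingCycle, SubscriberID → Carrier we have {BillingCycle, SubscriberID}⁺ = {BillingCycle, Carrier, SubscriberID}; {BillingCycle, SubscriberID} is not a superkey, so BCNF fails.
Because {Carrier} is non-prime and the left side of BillingCycle, SubscriberID → Carrier is not a superkey, the relation is not in 3NF.
Checking every proper subset of each key, none determines a non-prime attribute — 2NF is satisfied.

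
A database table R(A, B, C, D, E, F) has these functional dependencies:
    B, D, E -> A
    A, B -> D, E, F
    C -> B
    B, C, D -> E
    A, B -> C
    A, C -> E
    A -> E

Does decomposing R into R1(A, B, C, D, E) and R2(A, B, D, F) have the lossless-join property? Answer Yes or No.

The shared attributes are {A, B, D} and {A, B, D}⁺ = {A, B, C, D, E, F}.
Since R1 ⊆ {A, B, C, D, E, F}, the intersection is a superkey of R1; the decomposition is lossless.

Yes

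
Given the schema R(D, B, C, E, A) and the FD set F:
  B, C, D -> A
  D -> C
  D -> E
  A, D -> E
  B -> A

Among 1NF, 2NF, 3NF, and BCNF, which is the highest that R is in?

Candidate key: {B, D}. Prime attributes: {B, D}.
D -> C breaks BCNF: {D}⁺ = {C, D, E}, so {D} is not a superkey.
D -> C determines the non-prime attribute {C} from a non-superkey — 3NF is violated.
The proper key subset {B} of {B, D} determines non-prime {A}, so the relation is not even in 2NF.

1NF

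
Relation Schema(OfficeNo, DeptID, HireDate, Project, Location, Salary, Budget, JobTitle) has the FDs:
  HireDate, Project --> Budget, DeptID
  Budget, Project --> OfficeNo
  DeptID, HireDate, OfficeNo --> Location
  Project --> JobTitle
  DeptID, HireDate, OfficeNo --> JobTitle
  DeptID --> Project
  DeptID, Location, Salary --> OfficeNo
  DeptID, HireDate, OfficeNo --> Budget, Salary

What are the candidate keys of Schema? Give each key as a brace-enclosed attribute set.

No FD produces {HireDate}, so it must be in every candidate key.
{DeptID, HireDate} is a candidate key since {DeptID, HireDate}⁺ = {Budget, DeptID, HireDate, JobTitle, Location, OfficeNo, Project, Salary} covers every attribute.
{HireDate, Project} is a candidate key since {HireDate, Project}⁺ = {Budget, DeptID, HireDate, JobTitle, Location, OfficeNo, Project, Salary} covers every attribute.
No proper subset of any of these is a key, and no other minimal superkey exists.

{DeptID, HireDate}, {HireDate, Project}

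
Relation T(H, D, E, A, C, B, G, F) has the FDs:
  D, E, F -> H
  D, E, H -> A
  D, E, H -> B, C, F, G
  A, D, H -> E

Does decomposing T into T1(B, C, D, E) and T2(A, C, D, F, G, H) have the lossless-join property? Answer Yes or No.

No

Common attributes: {C, D}; their closure is {C, D}.
T1 ⊄ {C, D} and T2 ⊄ {C, D}, so the split is lossy.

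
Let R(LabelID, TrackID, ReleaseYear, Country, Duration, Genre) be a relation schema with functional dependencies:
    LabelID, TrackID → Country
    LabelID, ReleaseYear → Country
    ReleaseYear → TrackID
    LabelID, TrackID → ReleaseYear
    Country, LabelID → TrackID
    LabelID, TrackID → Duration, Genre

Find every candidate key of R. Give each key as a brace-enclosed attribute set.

{Country, LabelID}, {LabelID, ReleaseYear}, {LabelID, TrackID}

{LabelID} never appears on the right of any FD, so every key must include it.
Closure of {Country, LabelID} is {Country, Duration, Genre, LabelID, ReleaseYear, TrackID}, the whole schema; {Country, LabelID} is a candidate key.
Closure of {LabelID, ReleaseYear} is {Country, Duration, Genre, LabelID, ReleaseYear, TrackID}, the whole schema; {LabelID, ReleaseYear} is a candidate key.
Closure of {LabelID, TrackID} is {Country, Duration, Genre, LabelID, ReleaseYear, TrackID}, the whole schema; {LabelID, TrackID} is a candidate key.
No proper subset of any of these is a key, and no other minimal superkey exists.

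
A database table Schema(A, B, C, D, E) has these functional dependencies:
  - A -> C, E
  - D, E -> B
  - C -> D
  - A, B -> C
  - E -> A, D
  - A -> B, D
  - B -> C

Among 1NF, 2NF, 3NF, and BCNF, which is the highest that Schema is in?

2NF

Candidate keys: {A}, {E}. Prime attributes: {A, E}.
C -> D breaks BCNF: {C}⁺ = {C, D}, so {C} is not a superkey.
C -> D has non-prime {D} on the right and a non-superkey on the left, so 3NF fails.
Every candidate key is a single attribute, so no partial dependency is possible; 2NF holds.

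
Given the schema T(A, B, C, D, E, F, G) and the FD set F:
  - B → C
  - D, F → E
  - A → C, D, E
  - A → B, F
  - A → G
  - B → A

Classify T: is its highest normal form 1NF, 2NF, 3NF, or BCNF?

2NF

Candidate keys: {A}, {B}. Prime attributes: {A, B}.
D, F → E: {D, F}⁺ = {D, E, F}, which is not all of the attributes, so the left side is not a superkey — BCNF is violated.
D, F → E determines the non-prime attribute {E} from a non-superkey — 3NF is violated.
With only single-attribute keys there can be no partial dependency, so 2NF holds.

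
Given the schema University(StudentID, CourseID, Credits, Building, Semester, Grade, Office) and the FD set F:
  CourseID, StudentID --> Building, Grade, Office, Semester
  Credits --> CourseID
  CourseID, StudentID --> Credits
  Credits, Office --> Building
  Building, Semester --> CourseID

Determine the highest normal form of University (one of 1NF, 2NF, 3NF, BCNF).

Candidate keys: {Building, Semester, StudentID}, {CourseID, StudentID}, {Credits, StudentID}. Prime attributes: {Building, CourseID, Credits, Semester, StudentID}.
Credits --> CourseID breaks BCNF: {Credits}⁺ = {CourseID, Credits}, so {Credits} is not a superkey.
But every attribute on its right side ({CourseID}) is prime, and the same holds for every other non-superkey FD, so 3NF still holds.

3NF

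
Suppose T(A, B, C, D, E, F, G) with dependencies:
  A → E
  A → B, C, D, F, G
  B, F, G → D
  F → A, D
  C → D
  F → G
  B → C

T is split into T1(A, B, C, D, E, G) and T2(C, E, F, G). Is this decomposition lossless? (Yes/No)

Common attributes: {C, E, G}; their closure is {C, D, E, G}.
Neither T1 nor T2 is contained in that closure, so the decomposition is lossy.

No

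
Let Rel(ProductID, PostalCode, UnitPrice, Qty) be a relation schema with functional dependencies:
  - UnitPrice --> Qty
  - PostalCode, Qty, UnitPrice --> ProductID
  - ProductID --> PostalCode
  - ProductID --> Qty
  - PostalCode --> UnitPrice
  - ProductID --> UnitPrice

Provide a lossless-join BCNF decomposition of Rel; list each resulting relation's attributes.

Candidate keys of the original relation: {PostalCode}, {ProductID}.
{PostalCode, ProductID, Qty, UnitPrice}: {UnitPrice} determines {Qty, UnitPrice} here but is not a superkey — split on UnitPrice --> Qty, giving {Qty, UnitPrice} and {PostalCode, ProductID, UnitPrice}.
{Qty, UnitPrice}: every determinant is a superkey — BCNF.
{PostalCode, ProductID, UnitPrice}: every determinant is a superkey — BCNF.

{PostalCode, ProductID, UnitPrice}; {Qty, UnitPrice}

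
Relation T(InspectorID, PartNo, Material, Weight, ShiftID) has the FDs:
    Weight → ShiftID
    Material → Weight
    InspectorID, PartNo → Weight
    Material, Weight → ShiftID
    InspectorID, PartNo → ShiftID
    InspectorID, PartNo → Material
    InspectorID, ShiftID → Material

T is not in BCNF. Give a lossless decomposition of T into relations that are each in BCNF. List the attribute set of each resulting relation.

Candidate key of the original relation: {InspectorID, PartNo}.
Within {InspectorID, Material, PartNo, ShiftID, Weight}: {Weight}⁺ ∩ {InspectorID, Material, PartNo, ShiftID, Weight} = {ShiftID, Weight}, not the whole set, so Weight → ShiftID violates BCNF; decompose into {ShiftID, Weight} and {InspectorID, Material, PartNo, Weight}.
{ShiftID, Weight} is in BCNF.
Within {InspectorID, Material, PartNo, Weight}: {Material}⁺ ∩ {InspectorID, Material, PartNo, Weight} = {Material, Weight}, not the whole set, so Material → Weight violates BCNF; decompose into {Material, Weight} and {InspectorID, Material, PartNo}.
{Material, Weight} is in BCNF.
{InspectorID, Material, PartNo} is in BCNF.

{InspectorID, Material, PartNo}; {Material, Weight}; {ShiftID, Weight}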